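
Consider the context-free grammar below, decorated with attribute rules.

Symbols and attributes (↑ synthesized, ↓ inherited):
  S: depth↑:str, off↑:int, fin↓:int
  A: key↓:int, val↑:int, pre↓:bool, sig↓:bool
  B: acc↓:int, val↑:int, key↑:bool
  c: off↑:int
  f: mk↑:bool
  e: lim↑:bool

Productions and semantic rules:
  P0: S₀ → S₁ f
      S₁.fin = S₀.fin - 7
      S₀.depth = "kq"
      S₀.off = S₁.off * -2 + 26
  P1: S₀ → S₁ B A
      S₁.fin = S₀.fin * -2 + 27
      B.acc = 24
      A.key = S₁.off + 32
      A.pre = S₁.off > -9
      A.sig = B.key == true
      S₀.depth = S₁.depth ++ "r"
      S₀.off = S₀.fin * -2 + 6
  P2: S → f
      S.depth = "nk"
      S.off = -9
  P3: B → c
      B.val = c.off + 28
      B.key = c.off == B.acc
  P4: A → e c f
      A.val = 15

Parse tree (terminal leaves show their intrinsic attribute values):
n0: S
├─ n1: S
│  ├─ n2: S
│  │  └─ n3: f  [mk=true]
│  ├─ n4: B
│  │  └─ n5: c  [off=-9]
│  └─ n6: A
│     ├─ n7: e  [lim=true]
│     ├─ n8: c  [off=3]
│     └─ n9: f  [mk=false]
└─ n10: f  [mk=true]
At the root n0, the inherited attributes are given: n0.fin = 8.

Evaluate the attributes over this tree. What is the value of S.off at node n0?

18

1. n0.fin = 8  [given at root]
2. n1.fin = 1  [S₀.fin - 7]
3. n2.fin = 25  [S₀.fin * -2 + 27]
4. n3.mk = true  [terminal]
5. n2.depth = "nk"  ["nk"]
6. n2.off = -9  [-9]
7. n4.acc = 24  [24]
8. n5.off = -9  [terminal]
9. n4.val = 19  [c.off + 28]
10. n4.key = false  [c.off == B.acc]
11. n6.key = 23  [S₁.off + 32]
12. n6.pre = false  [S₁.off > -9]
13. n6.sig = false  [B.key == true]
14. n7.lim = true  [terminal]
15. n8.off = 3  [terminal]
16. n9.mk = false  [terminal]
17. n6.val = 15  [15]
18. n1.depth = "nkr"  [S₁.depth ++ "r"]
19. n1.off = 4  [S₀.fin * -2 + 6]
20. n10.mk = true  [terminal]
21. n0.depth = "kq"  ["kq"]
22. n0.off = 18  [S₁.off * -2 + 26]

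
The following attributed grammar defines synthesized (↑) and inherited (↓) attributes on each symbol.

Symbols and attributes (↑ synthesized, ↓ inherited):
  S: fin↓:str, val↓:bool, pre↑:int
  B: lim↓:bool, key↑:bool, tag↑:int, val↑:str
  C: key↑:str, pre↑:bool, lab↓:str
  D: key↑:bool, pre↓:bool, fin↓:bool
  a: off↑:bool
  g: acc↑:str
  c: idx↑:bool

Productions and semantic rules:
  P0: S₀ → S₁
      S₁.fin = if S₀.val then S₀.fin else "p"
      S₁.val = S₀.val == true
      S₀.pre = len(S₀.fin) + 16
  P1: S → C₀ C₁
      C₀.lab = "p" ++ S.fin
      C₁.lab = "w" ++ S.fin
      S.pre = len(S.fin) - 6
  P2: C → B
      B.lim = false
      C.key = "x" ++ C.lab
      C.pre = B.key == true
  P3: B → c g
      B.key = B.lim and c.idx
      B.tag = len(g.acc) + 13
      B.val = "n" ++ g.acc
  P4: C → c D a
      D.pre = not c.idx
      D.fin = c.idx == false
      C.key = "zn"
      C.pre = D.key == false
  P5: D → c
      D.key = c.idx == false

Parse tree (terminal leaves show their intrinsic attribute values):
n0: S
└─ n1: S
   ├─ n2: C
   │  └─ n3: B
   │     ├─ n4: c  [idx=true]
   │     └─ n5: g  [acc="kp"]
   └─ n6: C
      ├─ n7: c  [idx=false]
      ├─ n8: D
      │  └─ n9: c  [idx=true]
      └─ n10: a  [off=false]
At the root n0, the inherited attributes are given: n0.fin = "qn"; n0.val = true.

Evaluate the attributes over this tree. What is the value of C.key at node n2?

1. n0.fin = "qn"  [given at root]
2. n0.val = true  [given at root]
3. n1.fin = "qn"  [if S₀.val then S₀.fin else "p"]
4. n1.val = true  [S₀.val == true]
5. n2.lab = "pqn"  ["p" ++ S.fin]
6. n3.lim = false  [false]
7. n4.idx = true  [terminal]
8. n5.acc = "kp"  [terminal]
9. n3.key = false  [B.lim and c.idx]
10. n3.tag = 15  [len(g.acc) + 13]
11. n3.val = "nkp"  ["n" ++ g.acc]
12. n2.key = "xpqn"  ["x" ++ C.lab]
13. n2.pre = false  [B.key == true]
14. n6.lab = "wqn"  ["w" ++ S.fin]
15. n7.idx = false  [terminal]
16. n8.pre = true  [not c.idx]
17. n8.fin = true  [c.idx == false]
18. n9.idx = true  [terminal]
19. n8.key = false  [c.idx == false]
20. n10.off = false  [terminal]
21. n6.key = "zn"  ["zn"]
22. n6.pre = true  [D.key == false]
23. n1.pre = -4  [len(S.fin) - 6]
24. n0.pre = 18  [len(S₀.fin) + 16]

"xpqn"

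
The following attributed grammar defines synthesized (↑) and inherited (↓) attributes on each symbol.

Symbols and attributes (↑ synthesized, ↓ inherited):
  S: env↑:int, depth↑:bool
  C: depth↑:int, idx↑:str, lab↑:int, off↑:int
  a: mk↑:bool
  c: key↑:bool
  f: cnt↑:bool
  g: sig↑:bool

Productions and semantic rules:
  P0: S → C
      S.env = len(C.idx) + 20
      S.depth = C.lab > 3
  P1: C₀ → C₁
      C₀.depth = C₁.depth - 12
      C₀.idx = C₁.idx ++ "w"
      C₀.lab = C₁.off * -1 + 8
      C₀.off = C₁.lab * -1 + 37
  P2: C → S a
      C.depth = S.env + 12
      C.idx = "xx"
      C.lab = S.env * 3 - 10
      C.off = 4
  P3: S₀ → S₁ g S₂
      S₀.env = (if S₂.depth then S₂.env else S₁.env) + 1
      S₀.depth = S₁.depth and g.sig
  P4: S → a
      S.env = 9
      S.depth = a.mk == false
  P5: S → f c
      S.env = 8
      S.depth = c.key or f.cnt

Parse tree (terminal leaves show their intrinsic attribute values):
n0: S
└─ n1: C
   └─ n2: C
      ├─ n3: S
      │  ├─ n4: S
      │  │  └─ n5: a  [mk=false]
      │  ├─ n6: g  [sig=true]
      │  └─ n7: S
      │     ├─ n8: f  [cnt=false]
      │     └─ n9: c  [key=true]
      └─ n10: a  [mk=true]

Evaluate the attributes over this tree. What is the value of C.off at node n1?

1. n5.mk = false  [terminal]
2. n4.env = 9  [9]
3. n4.depth = true  [a.mk == false]
4. n6.sig = true  [terminal]
5. n8.cnt = false  [terminal]
6. n9.key = true  [terminal]
7. n7.env = 8  [8]
8. n7.depth = true  [c.key or f.cnt]
9. n3.env = 9  [(if S₂.depth then S₂.env else S₁.env) + 1]
10. n3.depth = true  [S₁.depth and g.sig]
11. n10.mk = true  [terminal]
12. n2.depth = 21  [S.env + 12]
13. n2.idx = "xx"  ["xx"]
14. n2.lab = 17  [S.env * 3 - 10]
15. n2.off = 4  [4]
16. n1.depth = 9  [C₁.depth - 12]
17. n1.idx = "xxw"  [C₁.idx ++ "w"]
18. n1.lab = 4  [C₁.off * -1 + 8]
19. n1.off = 20  [C₁.lab * -1 + 37]
20. n0.env = 23  [len(C.idx) + 20]
21. n0.depth = true  [C.lab > 3]

20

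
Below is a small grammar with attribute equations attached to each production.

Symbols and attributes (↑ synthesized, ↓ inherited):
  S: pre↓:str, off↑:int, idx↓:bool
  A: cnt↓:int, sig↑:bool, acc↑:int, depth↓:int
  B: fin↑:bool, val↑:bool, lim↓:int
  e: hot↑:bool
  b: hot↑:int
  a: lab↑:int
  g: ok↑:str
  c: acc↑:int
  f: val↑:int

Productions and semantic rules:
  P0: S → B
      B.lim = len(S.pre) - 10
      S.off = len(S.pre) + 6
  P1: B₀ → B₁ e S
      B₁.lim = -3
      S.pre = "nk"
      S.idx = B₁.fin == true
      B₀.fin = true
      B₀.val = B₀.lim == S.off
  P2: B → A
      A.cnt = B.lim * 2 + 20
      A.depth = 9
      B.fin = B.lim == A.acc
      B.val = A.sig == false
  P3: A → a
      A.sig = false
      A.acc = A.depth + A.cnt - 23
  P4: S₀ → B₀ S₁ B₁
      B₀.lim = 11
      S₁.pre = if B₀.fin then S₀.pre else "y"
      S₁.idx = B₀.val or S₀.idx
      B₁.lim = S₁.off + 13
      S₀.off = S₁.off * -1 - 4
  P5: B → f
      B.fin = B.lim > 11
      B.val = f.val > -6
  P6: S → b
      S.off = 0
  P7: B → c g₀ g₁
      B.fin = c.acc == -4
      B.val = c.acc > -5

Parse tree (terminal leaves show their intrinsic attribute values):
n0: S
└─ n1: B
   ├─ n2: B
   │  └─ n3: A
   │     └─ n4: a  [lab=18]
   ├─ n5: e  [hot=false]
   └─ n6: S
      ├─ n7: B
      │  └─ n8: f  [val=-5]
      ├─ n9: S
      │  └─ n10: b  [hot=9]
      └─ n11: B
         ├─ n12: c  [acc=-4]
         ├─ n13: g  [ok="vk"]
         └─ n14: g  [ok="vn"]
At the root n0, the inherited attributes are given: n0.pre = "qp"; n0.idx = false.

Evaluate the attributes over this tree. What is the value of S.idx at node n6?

false

1. n0.pre = "qp"  [given at root]
2. n0.idx = false  [given at root]
3. n1.lim = -8  [len(S.pre) - 10]
4. n2.lim = -3  [-3]
5. n3.cnt = 14  [B.lim * 2 + 20]
6. n3.depth = 9  [9]
7. n4.lab = 18  [terminal]
8. n3.sig = false  [false]
9. n3.acc = 0  [A.depth + A.cnt - 23]
10. n2.fin = false  [B.lim == A.acc]
11. n2.val = true  [A.sig == false]
12. n5.hot = false  [terminal]
13. n6.pre = "nk"  ["nk"]
14. n6.idx = false  [B₁.fin == true]
15. n7.lim = 11  [11]
16. n8.val = -5  [terminal]
17. n7.fin = false  [B.lim > 11]
18. n7.val = true  [f.val > -6]
19. n9.pre = "y"  [if B₀.fin then S₀.pre else "y"]
20. n9.idx = true  [B₀.val or S₀.idx]
21. n10.hot = 9  [terminal]
22. n9.off = 0  [0]
23. n11.lim = 13  [S₁.off + 13]
24. n12.acc = -4  [terminal]
25. n13.ok = "vk"  [terminal]
26. n14.ok = "vn"  [terminal]
27. n11.fin = true  [c.acc == -4]
28. n11.val = true  [c.acc > -5]
29. n6.off = -4  [S₁.off * -1 - 4]
30. n1.fin = true  [true]
31. n1.val = false  [B₀.lim == S.off]
32. n0.off = 8  [len(S.pre) + 6]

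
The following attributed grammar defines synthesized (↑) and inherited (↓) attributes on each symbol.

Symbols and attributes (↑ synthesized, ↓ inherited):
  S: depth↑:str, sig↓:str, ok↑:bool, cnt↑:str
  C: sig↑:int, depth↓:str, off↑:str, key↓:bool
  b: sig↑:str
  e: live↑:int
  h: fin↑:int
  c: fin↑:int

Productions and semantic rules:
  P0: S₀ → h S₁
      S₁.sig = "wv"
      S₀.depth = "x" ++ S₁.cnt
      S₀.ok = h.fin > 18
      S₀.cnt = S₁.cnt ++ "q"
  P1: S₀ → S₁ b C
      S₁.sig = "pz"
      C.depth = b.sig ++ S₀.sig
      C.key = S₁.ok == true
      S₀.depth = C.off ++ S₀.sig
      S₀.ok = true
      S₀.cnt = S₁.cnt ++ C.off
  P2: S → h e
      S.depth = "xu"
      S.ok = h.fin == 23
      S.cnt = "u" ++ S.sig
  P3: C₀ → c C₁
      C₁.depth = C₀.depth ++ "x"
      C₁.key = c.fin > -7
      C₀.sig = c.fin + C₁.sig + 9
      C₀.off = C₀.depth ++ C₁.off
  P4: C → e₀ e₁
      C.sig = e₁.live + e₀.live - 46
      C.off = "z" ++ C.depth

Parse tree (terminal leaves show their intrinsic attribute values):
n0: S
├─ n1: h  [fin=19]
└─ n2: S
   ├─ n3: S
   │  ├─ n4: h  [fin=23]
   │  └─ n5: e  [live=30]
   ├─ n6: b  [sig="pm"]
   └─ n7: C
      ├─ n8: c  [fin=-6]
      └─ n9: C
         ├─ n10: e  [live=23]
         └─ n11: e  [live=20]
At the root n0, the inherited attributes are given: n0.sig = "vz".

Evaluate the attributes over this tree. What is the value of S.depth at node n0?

1. n0.sig = "vz"  [given at root]
2. n1.fin = 19  [terminal]
3. n2.sig = "wv"  ["wv"]
4. n3.sig = "pz"  ["pz"]
5. n4.fin = 23  [terminal]
6. n5.live = 30  [terminal]
7. n3.depth = "xu"  ["xu"]
8. n3.ok = true  [h.fin == 23]
9. n3.cnt = "upz"  ["u" ++ S.sig]
10. n6.sig = "pm"  [terminal]
11. n7.depth = "pmwv"  [b.sig ++ S₀.sig]
12. n7.key = true  [S₁.ok == true]
13. n8.fin = -6  [terminal]
14. n9.depth = "pmwvx"  [C₀.depth ++ "x"]
15. n9.key = true  [c.fin > -7]
16. n10.live = 23  [terminal]
17. n11.live = 20  [terminal]
18. n9.sig = -3  [e₁.live + e₀.live - 46]
19. n9.off = "zpmwvx"  ["z" ++ C.depth]
20. n7.sig = 0  [c.fin + C₁.sig + 9]
21. n7.off = "pmwvzpmwvx"  [C₀.depth ++ C₁.off]
22. n2.depth = "pmwvzpmwvxwv"  [C.off ++ S₀.sig]
23. n2.ok = true  [true]
24. n2.cnt = "upzpmwvzpmwvx"  [S₁.cnt ++ C.off]
25. n0.depth = "xupzpmwvzpmwvx"  ["x" ++ S₁.cnt]
26. n0.ok = true  [h.fin > 18]
27. n0.cnt = "upzpmwvzpmwvxq"  [S₁.cnt ++ "q"]

"xupzpmwvzpmwvx"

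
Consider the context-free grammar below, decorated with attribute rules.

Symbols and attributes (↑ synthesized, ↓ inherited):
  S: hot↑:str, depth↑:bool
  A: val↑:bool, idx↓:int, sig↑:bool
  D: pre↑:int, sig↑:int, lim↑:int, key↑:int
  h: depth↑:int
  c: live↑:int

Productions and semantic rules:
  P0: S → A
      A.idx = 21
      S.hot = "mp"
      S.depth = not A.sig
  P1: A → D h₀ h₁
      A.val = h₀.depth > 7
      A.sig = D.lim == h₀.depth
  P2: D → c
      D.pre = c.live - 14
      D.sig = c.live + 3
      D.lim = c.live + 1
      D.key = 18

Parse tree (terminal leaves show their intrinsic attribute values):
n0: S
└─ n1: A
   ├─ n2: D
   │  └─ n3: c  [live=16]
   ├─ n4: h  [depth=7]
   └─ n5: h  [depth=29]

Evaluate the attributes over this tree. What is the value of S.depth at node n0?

true

1. n1.idx = 21  [21]
2. n3.live = 16  [terminal]
3. n2.pre = 2  [c.live - 14]
4. n2.sig = 19  [c.live + 3]
5. n2.lim = 17  [c.live + 1]
6. n2.key = 18  [18]
7. n4.depth = 7  [terminal]
8. n5.depth = 29  [terminal]
9. n1.val = false  [h₀.depth > 7]
10. n1.sig = false  [D.lim == h₀.depth]
11. n0.hot = "mp"  ["mp"]
12. n0.depth = true  [not A.sig]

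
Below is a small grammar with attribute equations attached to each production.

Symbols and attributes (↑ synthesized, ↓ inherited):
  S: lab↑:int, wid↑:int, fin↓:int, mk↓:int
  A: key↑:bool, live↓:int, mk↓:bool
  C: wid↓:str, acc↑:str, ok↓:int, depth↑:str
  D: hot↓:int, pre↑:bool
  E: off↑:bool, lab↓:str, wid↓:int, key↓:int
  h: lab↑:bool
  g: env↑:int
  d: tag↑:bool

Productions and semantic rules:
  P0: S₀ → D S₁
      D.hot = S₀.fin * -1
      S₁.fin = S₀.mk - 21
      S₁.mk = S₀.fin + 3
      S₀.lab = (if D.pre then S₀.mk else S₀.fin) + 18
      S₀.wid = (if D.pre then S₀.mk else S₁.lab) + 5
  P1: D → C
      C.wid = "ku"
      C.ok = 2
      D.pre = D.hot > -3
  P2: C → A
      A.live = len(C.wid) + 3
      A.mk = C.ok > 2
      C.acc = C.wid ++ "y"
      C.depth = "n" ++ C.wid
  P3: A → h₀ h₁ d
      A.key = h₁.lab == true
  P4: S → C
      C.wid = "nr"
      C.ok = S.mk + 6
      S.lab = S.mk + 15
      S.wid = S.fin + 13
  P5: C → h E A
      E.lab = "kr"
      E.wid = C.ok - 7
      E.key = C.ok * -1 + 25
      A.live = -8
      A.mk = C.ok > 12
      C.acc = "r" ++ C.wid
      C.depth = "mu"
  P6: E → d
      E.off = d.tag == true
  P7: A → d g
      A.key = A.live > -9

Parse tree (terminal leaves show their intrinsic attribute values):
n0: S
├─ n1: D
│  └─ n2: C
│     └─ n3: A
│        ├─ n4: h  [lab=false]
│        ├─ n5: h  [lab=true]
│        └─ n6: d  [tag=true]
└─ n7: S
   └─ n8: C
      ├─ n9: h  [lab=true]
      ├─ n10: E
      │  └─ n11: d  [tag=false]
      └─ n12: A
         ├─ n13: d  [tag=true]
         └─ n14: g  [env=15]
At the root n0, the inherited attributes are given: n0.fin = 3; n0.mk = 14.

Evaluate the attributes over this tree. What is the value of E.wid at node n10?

1. n0.fin = 3  [given at root]
2. n0.mk = 14  [given at root]
3. n1.hot = -3  [S₀.fin * -1]
4. n2.wid = "ku"  ["ku"]
5. n2.ok = 2  [2]
6. n3.live = 5  [len(C.wid) + 3]
7. n3.mk = false  [C.ok > 2]
8. n4.lab = false  [terminal]
9. n5.lab = true  [terminal]
10. n6.tag = true  [terminal]
11. n3.key = true  [h₁.lab == true]
12. n2.acc = "kuy"  [C.wid ++ "y"]
13. n2.depth = "nku"  ["n" ++ C.wid]
14. n1.pre = false  [D.hot > -3]
15. n7.fin = -7  [S₀.mk - 21]
16. n7.mk = 6  [S₀.fin + 3]
17. n8.wid = "nr"  ["nr"]
18. n8.ok = 12  [S.mk + 6]
19. n9.lab = true  [terminal]
20. n10.lab = "kr"  ["kr"]
21. n10.wid = 5  [C.ok - 7]
22. n10.key = 13  [C.ok * -1 + 25]
23. n11.tag = false  [terminal]
24. n10.off = false  [d.tag == true]
25. n12.live = -8  [-8]
26. n12.mk = false  [C.ok > 12]
27. n13.tag = true  [terminal]
28. n14.env = 15  [terminal]
29. n12.key = true  [A.live > -9]
30. n8.acc = "rnr"  ["r" ++ C.wid]
31. n8.depth = "mu"  ["mu"]
32. n7.lab = 21  [S.mk + 15]
33. n7.wid = 6  [S.fin + 13]
34. n0.lab = 21  [(if D.pre then S₀.mk else S₀.fin) + 18]
35. n0.wid = 26  [(if D.pre then S₀.mk else S₁.lab) + 5]

5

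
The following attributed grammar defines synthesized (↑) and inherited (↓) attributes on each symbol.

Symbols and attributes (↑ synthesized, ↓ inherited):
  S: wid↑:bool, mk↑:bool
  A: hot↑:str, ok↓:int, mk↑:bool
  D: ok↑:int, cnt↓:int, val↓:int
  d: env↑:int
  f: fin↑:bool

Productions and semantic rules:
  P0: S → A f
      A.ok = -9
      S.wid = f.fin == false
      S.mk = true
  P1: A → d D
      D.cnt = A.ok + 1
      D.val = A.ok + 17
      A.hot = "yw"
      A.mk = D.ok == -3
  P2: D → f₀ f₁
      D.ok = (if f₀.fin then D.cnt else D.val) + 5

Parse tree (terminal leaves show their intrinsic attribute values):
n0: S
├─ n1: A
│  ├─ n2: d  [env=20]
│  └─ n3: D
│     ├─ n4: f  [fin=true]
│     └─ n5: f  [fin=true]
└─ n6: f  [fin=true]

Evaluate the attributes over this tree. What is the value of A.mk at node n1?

1. n1.ok = -9  [-9]
2. n2.env = 20  [terminal]
3. n3.cnt = -8  [A.ok + 1]
4. n3.val = 8  [A.ok + 17]
5. n4.fin = true  [terminal]
6. n5.fin = true  [terminal]
7. n3.ok = -3  [(if f₀.fin then D.cnt else D.val) + 5]
8. n1.hot = "yw"  ["yw"]
9. n1.mk = true  [D.ok == -3]
10. n6.fin = true  [terminal]
11. n0.wid = false  [f.fin == false]
12. n0.mk = true  [true]

true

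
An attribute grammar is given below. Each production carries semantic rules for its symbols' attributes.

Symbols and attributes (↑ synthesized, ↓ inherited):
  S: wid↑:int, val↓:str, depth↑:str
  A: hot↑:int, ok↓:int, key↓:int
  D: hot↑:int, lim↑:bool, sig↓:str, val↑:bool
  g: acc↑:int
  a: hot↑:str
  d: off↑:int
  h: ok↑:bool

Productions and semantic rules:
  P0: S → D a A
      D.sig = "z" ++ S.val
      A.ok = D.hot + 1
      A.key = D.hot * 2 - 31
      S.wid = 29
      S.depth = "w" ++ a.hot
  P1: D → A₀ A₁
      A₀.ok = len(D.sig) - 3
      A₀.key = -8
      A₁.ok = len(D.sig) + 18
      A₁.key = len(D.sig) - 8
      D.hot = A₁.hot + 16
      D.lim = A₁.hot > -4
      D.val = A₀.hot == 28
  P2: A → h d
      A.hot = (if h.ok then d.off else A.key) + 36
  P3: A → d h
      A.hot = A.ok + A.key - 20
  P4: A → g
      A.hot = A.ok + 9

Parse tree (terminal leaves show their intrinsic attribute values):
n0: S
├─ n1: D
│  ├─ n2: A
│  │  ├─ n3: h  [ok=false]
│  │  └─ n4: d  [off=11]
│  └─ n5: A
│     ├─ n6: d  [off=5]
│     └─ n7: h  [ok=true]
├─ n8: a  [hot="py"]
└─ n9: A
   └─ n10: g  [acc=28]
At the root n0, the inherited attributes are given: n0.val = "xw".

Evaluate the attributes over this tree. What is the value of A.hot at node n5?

-4

1. n0.val = "xw"  [given at root]
2. n1.sig = "zxw"  ["z" ++ S.val]
3. n2.ok = 0  [len(D.sig) - 3]
4. n2.key = -8  [-8]
5. n3.ok = false  [terminal]
6. n4.off = 11  [terminal]
7. n2.hot = 28  [(if h.ok then d.off else A.key) + 36]
8. n5.ok = 21  [len(D.sig) + 18]
9. n5.key = -5  [len(D.sig) - 8]
10. n6.off = 5  [terminal]
11. n7.ok = true  [terminal]
12. n5.hot = -4  [A.ok + A.key - 20]
13. n1.hot = 12  [A₁.hot + 16]
14. n1.lim = false  [A₁.hot > -4]
15. n1.val = true  [A₀.hot == 28]
16. n8.hot = "py"  [terminal]
17. n9.ok = 13  [D.hot + 1]
18. n9.key = -7  [D.hot * 2 - 31]
19. n10.acc = 28  [terminal]
20. n9.hot = 22  [A.ok + 9]
21. n0.wid = 29  [29]
22. n0.depth = "wpy"  ["w" ++ a.hot]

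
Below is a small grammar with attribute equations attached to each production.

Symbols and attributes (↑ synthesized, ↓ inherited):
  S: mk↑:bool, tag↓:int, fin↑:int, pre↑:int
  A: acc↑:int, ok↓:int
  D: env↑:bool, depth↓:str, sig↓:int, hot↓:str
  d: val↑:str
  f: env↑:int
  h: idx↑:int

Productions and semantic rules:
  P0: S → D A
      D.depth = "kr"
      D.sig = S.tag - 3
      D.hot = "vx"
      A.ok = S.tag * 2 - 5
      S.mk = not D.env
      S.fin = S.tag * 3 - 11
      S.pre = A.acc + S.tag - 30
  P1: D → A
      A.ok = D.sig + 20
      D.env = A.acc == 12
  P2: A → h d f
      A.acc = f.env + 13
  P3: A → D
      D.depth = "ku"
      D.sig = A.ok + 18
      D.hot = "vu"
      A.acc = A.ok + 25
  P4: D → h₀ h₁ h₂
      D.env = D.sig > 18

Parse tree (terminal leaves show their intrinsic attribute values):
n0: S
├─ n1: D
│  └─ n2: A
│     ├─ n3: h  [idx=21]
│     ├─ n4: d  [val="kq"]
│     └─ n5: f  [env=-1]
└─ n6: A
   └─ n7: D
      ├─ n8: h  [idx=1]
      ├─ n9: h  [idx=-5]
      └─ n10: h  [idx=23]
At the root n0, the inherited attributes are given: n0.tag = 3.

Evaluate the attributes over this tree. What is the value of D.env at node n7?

1. n0.tag = 3  [given at root]
2. n1.depth = "kr"  ["kr"]
3. n1.sig = 0  [S.tag - 3]
4. n1.hot = "vx"  ["vx"]
5. n2.ok = 20  [D.sig + 20]
6. n3.idx = 21  [terminal]
7. n4.val = "kq"  [terminal]
8. n5.env = -1  [terminal]
9. n2.acc = 12  [f.env + 13]
10. n1.env = true  [A.acc == 12]
11. n6.ok = 1  [S.tag * 2 - 5]
12. n7.depth = "ku"  ["ku"]
13. n7.sig = 19  [A.ok + 18]
14. n7.hot = "vu"  ["vu"]
15. n8.idx = 1  [terminal]
16. n9.idx = -5  [terminal]
17. n10.idx = 23  [terminal]
18. n7.env = true  [D.sig > 18]
19. n6.acc = 26  [A.ok + 25]
20. n0.mk = false  [not D.env]
21. n0.fin = -2  [S.tag * 3 - 11]
22. n0.pre = -1  [A.acc + S.tag - 30]

true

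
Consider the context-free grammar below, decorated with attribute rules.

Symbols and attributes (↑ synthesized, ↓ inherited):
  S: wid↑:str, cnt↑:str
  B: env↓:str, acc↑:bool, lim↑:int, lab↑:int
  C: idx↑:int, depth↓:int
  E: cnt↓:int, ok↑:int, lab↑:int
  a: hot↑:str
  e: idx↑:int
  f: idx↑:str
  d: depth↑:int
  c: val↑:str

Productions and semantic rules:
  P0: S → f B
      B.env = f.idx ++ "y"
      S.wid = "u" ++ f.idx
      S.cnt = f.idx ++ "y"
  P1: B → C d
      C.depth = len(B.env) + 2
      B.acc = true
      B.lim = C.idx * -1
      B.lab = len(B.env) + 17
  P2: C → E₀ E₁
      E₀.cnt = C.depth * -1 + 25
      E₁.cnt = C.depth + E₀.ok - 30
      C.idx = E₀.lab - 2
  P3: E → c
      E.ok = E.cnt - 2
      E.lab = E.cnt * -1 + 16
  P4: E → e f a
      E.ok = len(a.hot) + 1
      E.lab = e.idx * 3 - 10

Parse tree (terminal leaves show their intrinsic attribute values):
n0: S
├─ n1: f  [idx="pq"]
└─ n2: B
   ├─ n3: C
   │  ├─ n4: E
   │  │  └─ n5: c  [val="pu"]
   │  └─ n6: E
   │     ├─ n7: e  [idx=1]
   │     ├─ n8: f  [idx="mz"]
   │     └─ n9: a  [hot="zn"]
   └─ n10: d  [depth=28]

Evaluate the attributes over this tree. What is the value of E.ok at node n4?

1. n1.idx = "pq"  [terminal]
2. n2.env = "pqy"  [f.idx ++ "y"]
3. n3.depth = 5  [len(B.env) + 2]
4. n4.cnt = 20  [C.depth * -1 + 25]
5. n5.val = "pu"  [terminal]
6. n4.ok = 18  [E.cnt - 2]
7. n4.lab = -4  [E.cnt * -1 + 16]
8. n6.cnt = -7  [C.depth + E₀.ok - 30]
9. n7.idx = 1  [terminal]
10. n8.idx = "mz"  [terminal]
11. n9.hot = "zn"  [terminal]
12. n6.ok = 3  [len(a.hot) + 1]
13. n6.lab = -7  [e.idx * 3 - 10]
14. n3.idx = -6  [E₀.lab - 2]
15. n10.depth = 28  [terminal]
16. n2.acc = true  [true]
17. n2.lim = 6  [C.idx * -1]
18. n2.lab = 20  [len(B.env) + 17]
19. n0.wid = "upq"  ["u" ++ f.idx]
20. n0.cnt = "pqy"  [f.idx ++ "y"]

18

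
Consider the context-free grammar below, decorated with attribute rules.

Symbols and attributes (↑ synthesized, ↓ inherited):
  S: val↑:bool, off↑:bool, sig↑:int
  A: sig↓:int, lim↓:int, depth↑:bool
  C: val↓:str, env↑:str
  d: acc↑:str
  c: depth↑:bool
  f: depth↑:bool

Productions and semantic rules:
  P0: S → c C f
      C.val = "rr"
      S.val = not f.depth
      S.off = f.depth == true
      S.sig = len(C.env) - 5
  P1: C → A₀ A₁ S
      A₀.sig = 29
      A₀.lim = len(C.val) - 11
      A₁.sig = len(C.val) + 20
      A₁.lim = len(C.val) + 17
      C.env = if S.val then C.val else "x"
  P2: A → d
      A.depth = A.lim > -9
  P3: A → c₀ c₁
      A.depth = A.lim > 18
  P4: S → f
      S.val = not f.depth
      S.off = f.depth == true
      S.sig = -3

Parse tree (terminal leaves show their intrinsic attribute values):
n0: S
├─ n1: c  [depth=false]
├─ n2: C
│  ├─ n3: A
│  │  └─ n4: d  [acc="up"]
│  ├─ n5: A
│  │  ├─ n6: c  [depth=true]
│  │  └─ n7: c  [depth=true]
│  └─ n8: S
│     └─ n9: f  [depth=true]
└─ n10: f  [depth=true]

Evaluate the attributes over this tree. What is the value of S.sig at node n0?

-4

1. n1.depth = false  [terminal]
2. n2.val = "rr"  ["rr"]
3. n3.sig = 29  [29]
4. n3.lim = -9  [len(C.val) - 11]
5. n4.acc = "up"  [terminal]
6. n3.depth = false  [A.lim > -9]
7. n5.sig = 22  [len(C.val) + 20]
8. n5.lim = 19  [len(C.val) + 17]
9. n6.depth = true  [terminal]
10. n7.depth = true  [terminal]
11. n5.depth = true  [A.lim > 18]
12. n9.depth = true  [terminal]
13. n8.val = false  [not f.depth]
14. n8.off = true  [f.depth == true]
15. n8.sig = -3  [-3]
16. n2.env = "x"  [if S.val then C.val else "x"]
17. n10.depth = true  [terminal]
18. n0.val = false  [not f.depth]
19. n0.off = true  [f.depth == true]
20. n0.sig = -4  [len(C.env) - 5]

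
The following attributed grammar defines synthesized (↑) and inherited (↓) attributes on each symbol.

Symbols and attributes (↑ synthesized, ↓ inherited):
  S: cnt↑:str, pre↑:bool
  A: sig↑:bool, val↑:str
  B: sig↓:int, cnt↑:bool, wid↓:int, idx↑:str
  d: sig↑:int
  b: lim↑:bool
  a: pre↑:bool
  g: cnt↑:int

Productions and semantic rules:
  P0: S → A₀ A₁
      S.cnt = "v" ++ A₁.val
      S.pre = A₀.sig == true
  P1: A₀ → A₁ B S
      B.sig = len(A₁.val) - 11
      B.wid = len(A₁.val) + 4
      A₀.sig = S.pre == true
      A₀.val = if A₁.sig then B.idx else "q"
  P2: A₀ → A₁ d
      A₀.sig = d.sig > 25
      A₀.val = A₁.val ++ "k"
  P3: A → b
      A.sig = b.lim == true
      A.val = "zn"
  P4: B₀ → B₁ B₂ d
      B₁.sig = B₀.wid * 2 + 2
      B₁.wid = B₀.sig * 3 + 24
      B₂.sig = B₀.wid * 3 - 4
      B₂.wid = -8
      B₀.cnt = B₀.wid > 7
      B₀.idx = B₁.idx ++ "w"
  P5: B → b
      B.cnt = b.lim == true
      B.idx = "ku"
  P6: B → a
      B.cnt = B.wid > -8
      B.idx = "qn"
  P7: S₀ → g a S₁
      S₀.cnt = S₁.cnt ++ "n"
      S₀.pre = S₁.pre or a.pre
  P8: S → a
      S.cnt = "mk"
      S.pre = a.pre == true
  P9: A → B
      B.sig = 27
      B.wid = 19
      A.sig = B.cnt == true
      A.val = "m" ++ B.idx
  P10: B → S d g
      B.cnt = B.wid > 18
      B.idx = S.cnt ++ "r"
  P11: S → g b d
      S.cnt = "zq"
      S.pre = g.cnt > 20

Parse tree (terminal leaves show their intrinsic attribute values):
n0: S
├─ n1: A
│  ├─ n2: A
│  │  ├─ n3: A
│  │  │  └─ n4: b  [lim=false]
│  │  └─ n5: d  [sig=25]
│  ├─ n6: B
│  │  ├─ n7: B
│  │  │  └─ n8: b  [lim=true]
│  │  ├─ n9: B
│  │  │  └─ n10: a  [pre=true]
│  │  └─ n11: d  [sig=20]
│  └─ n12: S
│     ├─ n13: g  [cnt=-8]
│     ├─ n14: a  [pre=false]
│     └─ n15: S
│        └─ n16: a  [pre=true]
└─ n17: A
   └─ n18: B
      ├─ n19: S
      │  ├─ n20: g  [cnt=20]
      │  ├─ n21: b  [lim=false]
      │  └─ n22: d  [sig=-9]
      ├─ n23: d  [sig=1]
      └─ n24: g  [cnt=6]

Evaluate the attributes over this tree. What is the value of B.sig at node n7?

1. n4.lim = false  [terminal]
2. n3.sig = false  [b.lim == true]
3. n3.val = "zn"  ["zn"]
4. n5.sig = 25  [terminal]
5. n2.sig = false  [d.sig > 25]
6. n2.val = "znk"  [A₁.val ++ "k"]
7. n6.sig = -8  [len(A₁.val) - 11]
8. n6.wid = 7  [len(A₁.val) + 4]
9. n7.sig = 16  [B₀.wid * 2 + 2]
10. n7.wid = 0  [B₀.sig * 3 + 24]
11. n8.lim = true  [terminal]
12. n7.cnt = true  [b.lim == true]
13. n7.idx = "ku"  ["ku"]
14. n9.sig = 17  [B₀.wid * 3 - 4]
15. n9.wid = -8  [-8]
16. n10.pre = true  [terminal]
17. n9.cnt = false  [B.wid > -8]
18. n9.idx = "qn"  ["qn"]
19. n11.sig = 20  [terminal]
20. n6.cnt = false  [B₀.wid > 7]
21. n6.idx = "kuw"  [B₁.idx ++ "w"]
22. n13.cnt = -8  [terminal]
23. n14.pre = false  [terminal]
24. n16.pre = true  [terminal]
25. n15.cnt = "mk"  ["mk"]
26. n15.pre = true  [a.pre == true]
27. n12.cnt = "mkn"  [S₁.cnt ++ "n"]
28. n12.pre = true  [S₁.pre or a.pre]
29. n1.sig = true  [S.pre == true]
30. n1.val = "q"  [if A₁.sig then B.idx else "q"]
31. n18.sig = 27  [27]
32. n18.wid = 19  [19]
33. n20.cnt = 20  [terminal]
34. n21.lim = false  [terminal]
35. n22.sig = -9  [terminal]
36. n19.cnt = "zq"  ["zq"]
37. n19.pre = false  [g.cnt > 20]
38. n23.sig = 1  [terminal]
39. n24.cnt = 6  [terminal]
40. n18.cnt = true  [B.wid > 18]
41. n18.idx = "zqr"  [S.cnt ++ "r"]
42. n17.sig = true  [B.cnt == true]
43. n17.val = "mzqr"  ["m" ++ B.idx]
44. n0.cnt = "vmzqr"  ["v" ++ A₁.val]
45. n0.pre = true  [A₀.sig == true]

16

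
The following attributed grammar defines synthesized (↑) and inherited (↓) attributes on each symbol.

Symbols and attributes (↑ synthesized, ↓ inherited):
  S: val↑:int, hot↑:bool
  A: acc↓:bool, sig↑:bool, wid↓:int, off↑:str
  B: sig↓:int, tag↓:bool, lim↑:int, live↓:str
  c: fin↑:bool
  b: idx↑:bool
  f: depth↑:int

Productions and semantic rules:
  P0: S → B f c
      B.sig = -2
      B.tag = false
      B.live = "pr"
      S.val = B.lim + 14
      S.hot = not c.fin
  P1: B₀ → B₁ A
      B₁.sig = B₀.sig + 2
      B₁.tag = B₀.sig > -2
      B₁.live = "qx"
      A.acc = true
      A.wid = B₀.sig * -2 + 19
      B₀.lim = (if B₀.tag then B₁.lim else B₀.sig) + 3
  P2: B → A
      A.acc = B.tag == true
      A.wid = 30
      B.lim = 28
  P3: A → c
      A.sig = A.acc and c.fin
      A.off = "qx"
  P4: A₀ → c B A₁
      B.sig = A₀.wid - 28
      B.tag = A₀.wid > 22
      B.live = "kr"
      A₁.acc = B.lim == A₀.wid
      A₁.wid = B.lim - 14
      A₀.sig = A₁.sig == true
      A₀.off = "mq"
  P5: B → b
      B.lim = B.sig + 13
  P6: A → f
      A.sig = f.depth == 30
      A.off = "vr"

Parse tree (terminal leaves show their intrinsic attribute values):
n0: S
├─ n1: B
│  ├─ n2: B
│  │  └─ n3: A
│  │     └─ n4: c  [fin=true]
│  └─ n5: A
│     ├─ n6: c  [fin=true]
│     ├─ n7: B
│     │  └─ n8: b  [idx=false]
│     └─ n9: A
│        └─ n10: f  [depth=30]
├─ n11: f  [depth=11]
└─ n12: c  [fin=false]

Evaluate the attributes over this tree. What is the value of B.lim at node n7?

1. n1.sig = -2  [-2]
2. n1.tag = false  [false]
3. n1.live = "pr"  ["pr"]
4. n2.sig = 0  [B₀.sig + 2]
5. n2.tag = false  [B₀.sig > -2]
6. n2.live = "qx"  ["qx"]
7. n3.acc = false  [B.tag == true]
8. n3.wid = 30  [30]
9. n4.fin = true  [terminal]
10. n3.sig = false  [A.acc and c.fin]
11. n3.off = "qx"  ["qx"]
12. n2.lim = 28  [28]
13. n5.acc = true  [true]
14. n5.wid = 23  [B₀.sig * -2 + 19]
15. n6.fin = true  [terminal]
16. n7.sig = -5  [A₀.wid - 28]
17. n7.tag = true  [A₀.wid > 22]
18. n7.live = "kr"  ["kr"]
19. n8.idx = false  [terminal]
20. n7.lim = 8  [B.sig + 13]
21. n9.acc = false  [B.lim == A₀.wid]
22. n9.wid = -6  [B.lim - 14]
23. n10.depth = 30  [terminal]
24. n9.sig = true  [f.depth == 30]
25. n9.off = "vr"  ["vr"]
26. n5.sig = true  [A₁.sig == true]
27. n5.off = "mq"  ["mq"]
28. n1.lim = 1  [(if B₀.tag then B₁.lim else B₀.sig) + 3]
29. n11.depth = 11  [terminal]
30. n12.fin = false  [terminal]
31. n0.val = 15  [B.lim + 14]
32. n0.hot = true  [not c.fin]

8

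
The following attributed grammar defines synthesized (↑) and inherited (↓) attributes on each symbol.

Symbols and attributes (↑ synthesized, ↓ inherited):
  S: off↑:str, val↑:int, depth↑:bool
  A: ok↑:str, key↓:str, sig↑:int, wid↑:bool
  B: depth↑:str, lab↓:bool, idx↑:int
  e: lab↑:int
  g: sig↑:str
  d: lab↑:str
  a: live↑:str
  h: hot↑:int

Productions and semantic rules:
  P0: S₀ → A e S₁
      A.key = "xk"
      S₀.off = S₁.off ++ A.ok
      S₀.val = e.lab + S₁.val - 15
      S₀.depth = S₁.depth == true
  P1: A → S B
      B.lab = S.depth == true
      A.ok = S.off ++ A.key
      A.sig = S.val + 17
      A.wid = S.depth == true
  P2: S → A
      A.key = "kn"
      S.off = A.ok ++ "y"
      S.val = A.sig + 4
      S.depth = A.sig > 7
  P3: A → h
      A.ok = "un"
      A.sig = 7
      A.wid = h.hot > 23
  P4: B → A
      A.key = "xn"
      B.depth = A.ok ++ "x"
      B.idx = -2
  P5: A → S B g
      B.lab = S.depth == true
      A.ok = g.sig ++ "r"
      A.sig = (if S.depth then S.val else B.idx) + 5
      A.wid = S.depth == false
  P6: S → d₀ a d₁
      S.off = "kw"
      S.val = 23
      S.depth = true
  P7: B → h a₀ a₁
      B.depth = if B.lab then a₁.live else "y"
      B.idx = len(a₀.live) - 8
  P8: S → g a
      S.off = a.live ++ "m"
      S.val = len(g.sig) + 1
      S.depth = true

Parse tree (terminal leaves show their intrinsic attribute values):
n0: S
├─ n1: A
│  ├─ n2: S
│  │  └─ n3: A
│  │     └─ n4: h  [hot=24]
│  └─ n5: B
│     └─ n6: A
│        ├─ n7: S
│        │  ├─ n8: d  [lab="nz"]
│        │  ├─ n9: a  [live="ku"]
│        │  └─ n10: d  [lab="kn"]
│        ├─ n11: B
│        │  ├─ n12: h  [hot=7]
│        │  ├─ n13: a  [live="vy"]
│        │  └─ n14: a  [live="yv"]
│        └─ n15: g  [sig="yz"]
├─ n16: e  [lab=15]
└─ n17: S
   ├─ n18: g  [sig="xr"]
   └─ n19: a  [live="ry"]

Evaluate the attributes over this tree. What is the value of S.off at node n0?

1. n1.key = "xk"  ["xk"]
2. n3.key = "kn"  ["kn"]
3. n4.hot = 24  [terminal]
4. n3.ok = "un"  ["un"]
5. n3.sig = 7  [7]
6. n3.wid = true  [h.hot > 23]
7. n2.off = "uny"  [A.ok ++ "y"]
8. n2.val = 11  [A.sig + 4]
9. n2.depth = false  [A.sig > 7]
10. n5.lab = false  [S.depth == true]
11. n6.key = "xn"  ["xn"]
12. n8.lab = "nz"  [terminal]
13. n9.live = "ku"  [terminal]
14. n10.lab = "kn"  [terminal]
15. n7.off = "kw"  ["kw"]
16. n7.val = 23  [23]
17. n7.depth = true  [true]
18. n11.lab = true  [S.depth == true]
19. n12.hot = 7  [terminal]
20. n13.live = "vy"  [terminal]
21. n14.live = "yv"  [terminal]
22. n11.depth = "yv"  [if B.lab then a₁.live else "y"]
23. n11.idx = -6  [len(a₀.live) - 8]
24. n15.sig = "yz"  [terminal]
25. n6.ok = "yzr"  [g.sig ++ "r"]
26. n6.sig = 28  [(if S.depth then S.val else B.idx) + 5]
27. n6.wid = false  [S.depth == false]
28. n5.depth = "yzrx"  [A.ok ++ "x"]
29. n5.idx = -2  [-2]
30. n1.ok = "unyxk"  [S.off ++ A.key]
31. n1.sig = 28  [S.val + 17]
32. n1.wid = false  [S.depth == true]
33. n16.lab = 15  [terminal]
34. n18.sig = "xr"  [terminal]
35. n19.live = "ry"  [terminal]
36. n17.off = "rym"  [a.live ++ "m"]
37. n17.val = 3  [len(g.sig) + 1]
38. n17.depth = true  [true]
39. n0.off = "rymunyxk"  [S₁.off ++ A.ok]
40. n0.val = 3  [e.lab + S₁.val - 15]
41. n0.depth = true  [S₁.depth == true]

"rymunyxk"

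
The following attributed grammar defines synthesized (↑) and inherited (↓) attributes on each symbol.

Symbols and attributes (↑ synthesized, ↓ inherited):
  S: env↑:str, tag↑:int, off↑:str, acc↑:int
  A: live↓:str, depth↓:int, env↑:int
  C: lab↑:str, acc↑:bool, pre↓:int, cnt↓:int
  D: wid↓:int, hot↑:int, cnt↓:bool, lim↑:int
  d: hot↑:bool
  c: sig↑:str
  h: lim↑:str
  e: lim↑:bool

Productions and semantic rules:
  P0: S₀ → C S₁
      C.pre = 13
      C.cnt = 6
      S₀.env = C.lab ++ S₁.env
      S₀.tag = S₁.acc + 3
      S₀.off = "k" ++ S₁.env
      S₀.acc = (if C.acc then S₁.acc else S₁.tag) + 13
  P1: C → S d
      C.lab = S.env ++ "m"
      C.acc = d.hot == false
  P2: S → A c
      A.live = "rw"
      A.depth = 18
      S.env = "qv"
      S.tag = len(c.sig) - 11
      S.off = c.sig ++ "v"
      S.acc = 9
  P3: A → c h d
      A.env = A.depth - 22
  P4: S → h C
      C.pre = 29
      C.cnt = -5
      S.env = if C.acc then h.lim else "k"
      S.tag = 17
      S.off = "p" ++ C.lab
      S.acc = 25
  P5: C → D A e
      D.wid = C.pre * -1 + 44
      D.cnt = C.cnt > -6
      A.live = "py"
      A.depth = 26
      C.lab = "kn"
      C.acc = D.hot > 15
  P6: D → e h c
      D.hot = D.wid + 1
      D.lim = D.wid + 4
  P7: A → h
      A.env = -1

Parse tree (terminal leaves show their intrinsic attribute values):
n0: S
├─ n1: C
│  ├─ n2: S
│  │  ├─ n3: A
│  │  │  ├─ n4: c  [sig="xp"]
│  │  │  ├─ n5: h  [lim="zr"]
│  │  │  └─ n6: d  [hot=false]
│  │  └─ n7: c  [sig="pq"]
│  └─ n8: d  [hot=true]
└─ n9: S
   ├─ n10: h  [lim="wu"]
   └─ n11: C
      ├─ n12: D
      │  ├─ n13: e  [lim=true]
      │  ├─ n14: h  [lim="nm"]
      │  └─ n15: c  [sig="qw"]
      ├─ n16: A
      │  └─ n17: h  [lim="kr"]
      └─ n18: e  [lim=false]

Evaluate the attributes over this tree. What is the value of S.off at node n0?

"kwu"

1. n1.pre = 13  [13]
2. n1.cnt = 6  [6]
3. n3.live = "rw"  ["rw"]
4. n3.depth = 18  [18]
5. n4.sig = "xp"  [terminal]
6. n5.lim = "zr"  [terminal]
7. n6.hot = false  [terminal]
8. n3.env = -4  [A.depth - 22]
9. n7.sig = "pq"  [terminal]
10. n2.env = "qv"  ["qv"]
11. n2.tag = -9  [len(c.sig) - 11]
12. n2.off = "pqv"  [c.sig ++ "v"]
13. n2.acc = 9  [9]
14. n8.hot = true  [terminal]
15. n1.lab = "qvm"  [S.env ++ "m"]
16. n1.acc = false  [d.hot == false]
17. n10.lim = "wu"  [terminal]
18. n11.pre = 29  [29]
19. n11.cnt = -5  [-5]
20. n12.wid = 15  [C.pre * -1 + 44]
21. n12.cnt = true  [C.cnt > -6]
22. n13.lim = true  [terminal]
23. n14.lim = "nm"  [terminal]
24. n15.sig = "qw"  [terminal]
25. n12.hot = 16  [D.wid + 1]
26. n12.lim = 19  [D.wid + 4]
27. n16.live = "py"  ["py"]
28. n16.depth = 26  [26]
29. n17.lim = "kr"  [terminal]
30. n16.env = -1  [-1]
31. n18.lim = false  [terminal]
32. n11.lab = "kn"  ["kn"]
33. n11.acc = true  [D.hot > 15]
34. n9.env = "wu"  [if C.acc then h.lim else "k"]
35. n9.tag = 17  [17]
36. n9.off = "pkn"  ["p" ++ C.lab]
37. n9.acc = 25  [25]
38. n0.env = "qvmwu"  [C.lab ++ S₁.env]
39. n0.tag = 28  [S₁.acc + 3]
40. n0.off = "kwu"  ["k" ++ S₁.env]
41. n0.acc = 30  [(if C.acc then S₁.acc else S₁.tag) + 13]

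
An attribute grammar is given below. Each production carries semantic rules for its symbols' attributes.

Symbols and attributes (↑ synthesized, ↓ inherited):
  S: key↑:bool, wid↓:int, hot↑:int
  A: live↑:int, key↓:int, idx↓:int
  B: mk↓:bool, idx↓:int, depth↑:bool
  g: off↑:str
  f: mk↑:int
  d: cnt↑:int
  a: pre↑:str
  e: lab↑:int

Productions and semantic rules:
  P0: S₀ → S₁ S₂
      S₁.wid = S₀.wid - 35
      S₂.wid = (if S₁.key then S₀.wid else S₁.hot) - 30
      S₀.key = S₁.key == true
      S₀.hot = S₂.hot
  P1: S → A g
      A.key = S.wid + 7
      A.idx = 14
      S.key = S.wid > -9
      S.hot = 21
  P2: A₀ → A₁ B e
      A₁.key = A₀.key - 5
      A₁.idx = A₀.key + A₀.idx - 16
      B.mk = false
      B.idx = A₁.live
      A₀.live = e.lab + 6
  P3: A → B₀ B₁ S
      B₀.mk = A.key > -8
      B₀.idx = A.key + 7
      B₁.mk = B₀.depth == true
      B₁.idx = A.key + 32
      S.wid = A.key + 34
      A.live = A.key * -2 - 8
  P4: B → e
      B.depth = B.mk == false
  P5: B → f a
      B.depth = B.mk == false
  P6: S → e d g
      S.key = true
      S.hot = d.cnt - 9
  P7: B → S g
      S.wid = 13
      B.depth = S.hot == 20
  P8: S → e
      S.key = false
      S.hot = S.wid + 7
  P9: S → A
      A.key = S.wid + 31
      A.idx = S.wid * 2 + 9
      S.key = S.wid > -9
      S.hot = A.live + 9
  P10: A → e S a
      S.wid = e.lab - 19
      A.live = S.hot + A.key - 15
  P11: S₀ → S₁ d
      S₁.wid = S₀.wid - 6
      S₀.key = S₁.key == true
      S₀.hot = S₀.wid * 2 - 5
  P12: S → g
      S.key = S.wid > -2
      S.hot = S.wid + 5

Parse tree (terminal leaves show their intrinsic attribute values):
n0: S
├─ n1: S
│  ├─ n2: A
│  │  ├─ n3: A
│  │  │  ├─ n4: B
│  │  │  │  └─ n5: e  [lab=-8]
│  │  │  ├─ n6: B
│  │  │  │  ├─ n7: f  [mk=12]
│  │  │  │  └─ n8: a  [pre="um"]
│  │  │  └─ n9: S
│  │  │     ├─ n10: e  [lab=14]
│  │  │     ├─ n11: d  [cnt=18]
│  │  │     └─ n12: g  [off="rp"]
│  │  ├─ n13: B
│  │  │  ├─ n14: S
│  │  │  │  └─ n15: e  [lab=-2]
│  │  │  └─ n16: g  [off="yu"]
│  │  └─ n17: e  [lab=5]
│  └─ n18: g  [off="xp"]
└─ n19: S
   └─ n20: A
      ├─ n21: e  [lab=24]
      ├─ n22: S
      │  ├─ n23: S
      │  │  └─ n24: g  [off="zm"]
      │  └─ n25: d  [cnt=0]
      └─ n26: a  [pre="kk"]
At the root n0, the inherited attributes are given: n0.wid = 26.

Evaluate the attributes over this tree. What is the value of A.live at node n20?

1. n0.wid = 26  [given at root]
2. n1.wid = -9  [S₀.wid - 35]
3. n2.key = -2  [S.wid + 7]
4. n2.idx = 14  [14]
5. n3.key = -7  [A₀.key - 5]
6. n3.idx = -4  [A₀.key + A₀.idx - 16]
7. n4.mk = true  [A.key > -8]
8. n4.idx = 0  [A.key + 7]
9. n5.lab = -8  [terminal]
10. n4.depth = false  [B.mk == false]
11. n6.mk = false  [B₀.depth == true]
12. n6.idx = 25  [A.key + 32]
13. n7.mk = 12  [terminal]
14. n8.pre = "um"  [terminal]
15. n6.depth = true  [B.mk == false]
16. n9.wid = 27  [A.key + 34]
17. n10.lab = 14  [terminal]
18. n11.cnt = 18  [terminal]
19. n12.off = "rp"  [terminal]
20. n9.key = true  [true]
21. n9.hot = 9  [d.cnt - 9]
22. n3.live = 6  [A.key * -2 - 8]
23. n13.mk = false  [false]
24. n13.idx = 6  [A₁.live]
25. n14.wid = 13  [13]
26. n15.lab = -2  [terminal]
27. n14.key = false  [false]
28. n14.hot = 20  [S.wid + 7]
29. n16.off = "yu"  [terminal]
30. n13.depth = true  [S.hot == 20]
31. n17.lab = 5  [terminal]
32. n2.live = 11  [e.lab + 6]
33. n18.off = "xp"  [terminal]
34. n1.key = false  [S.wid > -9]
35. n1.hot = 21  [21]
36. n19.wid = -9  [(if S₁.key then S₀.wid else S₁.hot) - 30]
37. n20.key = 22  [S.wid + 31]
38. n20.idx = -9  [S.wid * 2 + 9]
39. n21.lab = 24  [terminal]
40. n22.wid = 5  [e.lab - 19]
41. n23.wid = -1  [S₀.wid - 6]
42. n24.off = "zm"  [terminal]
43. n23.key = true  [S.wid > -2]
44. n23.hot = 4  [S.wid + 5]
45. n25.cnt = 0  [terminal]
46. n22.key = true  [S₁.key == true]
47. n22.hot = 5  [S₀.wid * 2 - 5]
48. n26.pre = "kk"  [terminal]
49. n20.live = 12  [S.hot + A.key - 15]
50. n19.key = false  [S.wid > -9]
51. n19.hot = 21  [A.live + 9]
52. n0.key = false  [S₁.key == true]
53. n0.hot = 21  [S₂.hot]

12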